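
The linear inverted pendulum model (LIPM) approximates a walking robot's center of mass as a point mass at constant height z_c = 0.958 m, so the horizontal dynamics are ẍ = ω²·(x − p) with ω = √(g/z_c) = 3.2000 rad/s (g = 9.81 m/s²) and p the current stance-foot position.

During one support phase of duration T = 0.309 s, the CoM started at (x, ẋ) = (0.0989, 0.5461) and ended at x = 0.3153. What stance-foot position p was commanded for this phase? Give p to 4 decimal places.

p = 0.0635

ωT = 3.2000·0.309 = 0.988800; cosh(ωT) = 1.530015, sinh(ωT) = 1.157992
x(T) = p + (x₀−p)·cosh(ωT) + (ẋ₀/ω)·sinh(ωT) ⇒ p·(1 − cosh) = x(T) − x₀·cosh − (ẋ₀/ω)·sinh
numerator   = 0.3153 − (0.0989)·1.530015 − (0.5461/3.2000)·1.157992 = -0.033637
denominator = 1 − 1.530015 = -0.530015
p = -0.033637 / -0.530015 = 0.0635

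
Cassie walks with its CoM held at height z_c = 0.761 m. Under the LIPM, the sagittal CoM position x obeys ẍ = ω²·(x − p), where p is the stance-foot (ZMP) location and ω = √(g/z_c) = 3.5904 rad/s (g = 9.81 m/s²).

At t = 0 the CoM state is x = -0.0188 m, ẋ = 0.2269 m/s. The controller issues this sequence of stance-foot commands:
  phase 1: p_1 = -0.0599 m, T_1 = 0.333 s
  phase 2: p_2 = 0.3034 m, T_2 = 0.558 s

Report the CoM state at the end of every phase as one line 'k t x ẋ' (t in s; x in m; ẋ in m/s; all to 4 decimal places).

phase 1: p=-0.0599, T=0.333, ωT=1.195603, cosh=1.804036, sinh=1.501515; start (x,ẋ)=(-0.018800, 0.226900) → end (x,ẋ)=(0.109136, 0.630908)
phase 2: p=0.3034, T=0.558, ωT=2.003443, cosh=3.774706, sinh=3.639836; start (x,ẋ)=(0.109136, 0.630908) → end (x,ẋ)=(0.209705, -0.157241)

1 0.3330 0.1091 0.6309
2 0.8910 0.2097 -0.1572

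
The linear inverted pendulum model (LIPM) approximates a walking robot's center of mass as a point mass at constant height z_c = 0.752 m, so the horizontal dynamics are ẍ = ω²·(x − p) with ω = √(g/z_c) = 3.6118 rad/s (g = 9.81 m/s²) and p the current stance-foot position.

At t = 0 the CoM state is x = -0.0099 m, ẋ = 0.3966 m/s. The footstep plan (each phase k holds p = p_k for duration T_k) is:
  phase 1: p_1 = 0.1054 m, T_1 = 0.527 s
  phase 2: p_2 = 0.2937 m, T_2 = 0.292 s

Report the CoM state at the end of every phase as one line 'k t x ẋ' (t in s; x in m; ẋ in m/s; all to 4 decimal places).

phase 1: p=0.1054, T=0.527, ωT=1.903419, cosh=3.428924, sinh=3.279866; start (x,ẋ)=(-0.009900, 0.396600) → end (x,ẋ)=(0.070196, -0.005958)
phase 2: p=0.2937, T=0.292, ωT=1.054646, cosh=1.609637, sinh=1.261321; start (x,ẋ)=(0.070196, -0.005958) → end (x,ẋ)=(-0.068140, -1.027791)

1 0.5270 0.0702 -0.0060
2 0.8190 -0.0681 -1.0278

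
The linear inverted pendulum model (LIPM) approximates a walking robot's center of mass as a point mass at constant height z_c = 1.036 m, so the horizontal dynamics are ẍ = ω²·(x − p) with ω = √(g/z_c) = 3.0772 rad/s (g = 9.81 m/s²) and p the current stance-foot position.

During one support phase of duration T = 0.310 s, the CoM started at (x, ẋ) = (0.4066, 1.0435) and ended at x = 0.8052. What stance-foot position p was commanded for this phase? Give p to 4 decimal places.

ωT = 3.0772·0.310 = 0.953932; cosh(ωT) = 1.490560, sinh(ωT) = 1.105337
x(T) = p + (x₀−p)·cosh(ωT) + (ẋ₀/ω)·sinh(ωT) ⇒ p·(1 − cosh) = x(T) − x₀·cosh − (ẋ₀/ω)·sinh
numerator   = 0.8052 − (0.4066)·1.490560 − (1.0435/3.0772)·1.105337 = -0.175689
denominator = 1 − 1.490560 = -0.490560
p = -0.175689 / -0.490560 = 0.3581

p = 0.3581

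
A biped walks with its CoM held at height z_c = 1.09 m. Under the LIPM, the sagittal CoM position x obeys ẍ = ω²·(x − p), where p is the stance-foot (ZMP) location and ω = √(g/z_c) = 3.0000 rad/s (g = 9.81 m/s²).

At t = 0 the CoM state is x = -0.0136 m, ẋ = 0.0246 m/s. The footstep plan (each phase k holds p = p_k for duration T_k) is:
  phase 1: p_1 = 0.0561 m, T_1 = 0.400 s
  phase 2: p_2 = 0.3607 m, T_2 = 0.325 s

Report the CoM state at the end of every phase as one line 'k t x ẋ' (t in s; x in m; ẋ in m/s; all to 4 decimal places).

1 0.4000 -0.0577 -0.2711
2 0.7250 -0.3756 -1.8377

phase 1: p=0.0561, T=0.400, ωT=1.200000, cosh=1.810656, sinh=1.509461; start (x,ẋ)=(-0.013600, 0.024600) → end (x,ẋ)=(-0.057725, -0.271086)
phase 2: p=0.3607, T=0.325, ωT=0.975000, cosh=1.514180, sinh=1.136987; start (x,ẋ)=(-0.057725, -0.271086) → end (x,ẋ)=(-0.375611, -1.837706)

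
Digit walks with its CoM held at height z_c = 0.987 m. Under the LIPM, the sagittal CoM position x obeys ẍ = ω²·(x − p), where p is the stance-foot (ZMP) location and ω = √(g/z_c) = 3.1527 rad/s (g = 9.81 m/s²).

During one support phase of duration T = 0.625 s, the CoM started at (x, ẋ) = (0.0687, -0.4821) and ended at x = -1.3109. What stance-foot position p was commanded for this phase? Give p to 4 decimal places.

ωT = 3.1527·0.625 = 1.970437; cosh(ωT) = 3.656605, sinh(ωT) = 3.517209
x(T) = p + (x₀−p)·cosh(ωT) + (ẋ₀/ω)·sinh(ωT) ⇒ p·(1 − cosh) = x(T) − x₀·cosh − (ẋ₀/ω)·sinh
numerator   = -1.3109 − (0.0687)·3.656605 − (-0.4821/3.1527)·3.517209 = -1.024269
denominator = 1 − 3.656605 = -2.656605
p = -1.024269 / -2.656605 = 0.3856

p = 0.3856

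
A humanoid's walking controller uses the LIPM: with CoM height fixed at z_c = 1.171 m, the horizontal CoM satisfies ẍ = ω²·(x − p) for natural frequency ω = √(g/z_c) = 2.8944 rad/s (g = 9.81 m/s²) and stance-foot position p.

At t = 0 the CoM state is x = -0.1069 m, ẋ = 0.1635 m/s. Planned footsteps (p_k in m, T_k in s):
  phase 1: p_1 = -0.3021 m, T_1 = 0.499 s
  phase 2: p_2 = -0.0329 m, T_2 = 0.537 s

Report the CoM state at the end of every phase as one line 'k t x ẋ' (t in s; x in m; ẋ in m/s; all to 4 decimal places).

phase 1: p=-0.3021, T=0.499, ωT=1.444306, cosh=2.237409, sinh=2.001499; start (x,ẋ)=(-0.106900, 0.163500) → end (x,ẋ)=(0.247704, 1.496637)
phase 2: p=-0.0329, T=0.537, ωT=1.554293, cosh=2.471539, sinh=2.260200; start (x,ẋ)=(0.247704, 1.496637) → end (x,ẋ)=(1.829328, 5.534684)

1 0.4990 0.2477 1.4966
2 1.0360 1.8293 5.5347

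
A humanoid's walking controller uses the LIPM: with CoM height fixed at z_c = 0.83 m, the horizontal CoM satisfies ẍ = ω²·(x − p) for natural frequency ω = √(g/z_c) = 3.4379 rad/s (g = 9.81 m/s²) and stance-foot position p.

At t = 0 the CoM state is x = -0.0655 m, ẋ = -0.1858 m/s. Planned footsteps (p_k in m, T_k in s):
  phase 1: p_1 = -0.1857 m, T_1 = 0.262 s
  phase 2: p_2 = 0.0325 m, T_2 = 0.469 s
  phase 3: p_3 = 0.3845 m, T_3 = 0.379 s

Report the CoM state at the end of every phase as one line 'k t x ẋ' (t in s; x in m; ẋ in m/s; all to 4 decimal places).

phase 1: p=-0.1857, T=0.262, ωT=0.900730, cosh=1.433836, sinh=1.027563; start (x,ẋ)=(-0.065500, -0.185800) → end (x,ẋ)=(-0.068887, 0.158219)
phase 2: p=0.0325, T=0.469, ωT=1.612375, cosh=2.607060, sinh=2.407647; start (x,ẋ)=(-0.068887, 0.158219) → end (x,ẋ)=(-0.121018, -0.426721)
phase 3: p=0.3845, T=0.379, ωT=1.302964, cosh=1.975957, sinh=1.704232; start (x,ẋ)=(-0.121018, -0.426721) → end (x,ẋ)=(-0.825915, -3.805001)

1 0.2620 -0.0689 0.1582
2 0.7310 -0.1210 -0.4267
3 1.1100 -0.8259 -3.8050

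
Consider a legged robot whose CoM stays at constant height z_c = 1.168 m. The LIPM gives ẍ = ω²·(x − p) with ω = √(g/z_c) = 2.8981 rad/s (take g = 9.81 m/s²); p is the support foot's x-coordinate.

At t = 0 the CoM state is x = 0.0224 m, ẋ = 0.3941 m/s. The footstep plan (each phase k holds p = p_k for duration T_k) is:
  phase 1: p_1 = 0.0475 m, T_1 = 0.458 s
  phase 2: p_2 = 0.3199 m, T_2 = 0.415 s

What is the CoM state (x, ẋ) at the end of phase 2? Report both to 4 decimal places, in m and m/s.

x = 0.5152, ẋ = 0.8402

phase 1: p=0.0475, T=0.458, ωT=1.327330, cosh=2.018073, sinh=1.752888; start (x,ẋ)=(0.022400, 0.394100) → end (x,ẋ)=(0.235214, 0.667813)
phase 2: p=0.3199, T=0.415, ωT=1.202711, cosh=1.814755, sinh=1.514377; start (x,ẋ)=(0.235214, 0.667813) → end (x,ẋ)=(0.515176, 0.840246)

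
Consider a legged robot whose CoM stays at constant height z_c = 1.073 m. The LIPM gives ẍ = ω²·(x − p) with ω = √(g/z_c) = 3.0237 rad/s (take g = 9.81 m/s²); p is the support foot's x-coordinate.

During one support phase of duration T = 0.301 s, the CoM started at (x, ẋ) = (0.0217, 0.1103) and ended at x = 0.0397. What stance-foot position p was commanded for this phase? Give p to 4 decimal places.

p = 0.0667

ωT = 3.0237·0.301 = 0.910134; cosh(ωT) = 1.443563, sinh(ωT) = 1.041092
x(T) = p + (x₀−p)·cosh(ωT) + (ẋ₀/ω)·sinh(ωT) ⇒ p·(1 − cosh) = x(T) − x₀·cosh − (ẋ₀/ω)·sinh
numerator   = 0.0397 − (0.0217)·1.443563 − (0.1103/3.0237)·1.041092 = -0.029603
denominator = 1 − 1.443563 = -0.443563
p = -0.029603 / -0.443563 = 0.0667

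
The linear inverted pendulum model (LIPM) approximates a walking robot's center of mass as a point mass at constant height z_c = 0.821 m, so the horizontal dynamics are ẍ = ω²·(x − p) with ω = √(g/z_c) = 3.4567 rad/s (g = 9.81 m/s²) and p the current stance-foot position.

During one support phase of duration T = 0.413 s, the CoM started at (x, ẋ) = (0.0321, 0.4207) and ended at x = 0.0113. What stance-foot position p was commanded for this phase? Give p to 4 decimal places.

ωT = 3.4567·0.413 = 1.427617; cosh(ωT) = 2.204317, sinh(ωT) = 1.964437
x(T) = p + (x₀−p)·cosh(ωT) + (ẋ₀/ω)·sinh(ωT) ⇒ p·(1 − cosh) = x(T) − x₀·cosh − (ẋ₀/ω)·sinh
numerator   = 0.0113 − (0.0321)·2.204317 − (0.4207/3.4567)·1.964437 = -0.298542
denominator = 1 − 2.204317 = -1.204317
p = -0.298542 / -1.204317 = 0.2479

p = 0.2479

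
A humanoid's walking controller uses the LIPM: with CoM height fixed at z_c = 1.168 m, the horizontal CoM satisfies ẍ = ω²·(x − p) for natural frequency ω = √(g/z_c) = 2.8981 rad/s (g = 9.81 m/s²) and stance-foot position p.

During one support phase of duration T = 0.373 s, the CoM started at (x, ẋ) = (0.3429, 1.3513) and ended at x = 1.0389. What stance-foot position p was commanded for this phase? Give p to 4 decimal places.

ωT = 2.8981·0.373 = 1.080991; cosh(ωT) = 1.643430, sinh(ωT) = 1.304171
x(T) = p + (x₀−p)·cosh(ωT) + (ẋ₀/ω)·sinh(ωT) ⇒ p·(1 − cosh) = x(T) − x₀·cosh − (ẋ₀/ω)·sinh
numerator   = 1.0389 − (0.3429)·1.643430 − (1.3513/2.8981)·1.304171 = -0.132729
denominator = 1 − 1.643430 = -0.643430
p = -0.132729 / -0.643430 = 0.2063

p = 0.2063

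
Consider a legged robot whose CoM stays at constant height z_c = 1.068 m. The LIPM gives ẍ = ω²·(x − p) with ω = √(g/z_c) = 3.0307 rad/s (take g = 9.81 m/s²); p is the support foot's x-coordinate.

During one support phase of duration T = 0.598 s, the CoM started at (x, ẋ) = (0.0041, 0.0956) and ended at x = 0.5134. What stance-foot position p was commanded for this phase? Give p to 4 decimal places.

p = -0.1896

ωT = 3.0307·0.598 = 1.812359; cosh(ωT) = 3.144073, sinh(ωT) = 2.980804
x(T) = p + (x₀−p)·cosh(ωT) + (ẋ₀/ω)·sinh(ωT) ⇒ p·(1 − cosh) = x(T) − x₀·cosh − (ẋ₀/ω)·sinh
numerator   = 0.5134 − (0.0041)·3.144073 − (0.0956/3.0307)·2.980804 = 0.406483
denominator = 1 − 3.144073 = -2.144073
p = 0.406483 / -2.144073 = -0.1896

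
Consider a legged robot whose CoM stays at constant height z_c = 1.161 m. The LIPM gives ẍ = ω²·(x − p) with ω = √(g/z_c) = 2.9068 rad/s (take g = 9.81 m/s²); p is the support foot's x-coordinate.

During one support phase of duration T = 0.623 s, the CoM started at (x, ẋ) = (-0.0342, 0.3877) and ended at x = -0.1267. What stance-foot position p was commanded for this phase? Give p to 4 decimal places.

ωT = 2.9068·0.623 = 1.810936; cosh(ωT) = 3.139836, sinh(ωT) = 2.976335
x(T) = p + (x₀−p)·cosh(ωT) + (ẋ₀/ω)·sinh(ωT) ⇒ p·(1 − cosh) = x(T) − x₀·cosh − (ẋ₀/ω)·sinh
numerator   = -0.1267 − (-0.0342)·3.139836 − (0.3877/2.9068)·2.976335 = -0.416292
denominator = 1 − 3.139836 = -2.139836
p = -0.416292 / -2.139836 = 0.1945

p = 0.1945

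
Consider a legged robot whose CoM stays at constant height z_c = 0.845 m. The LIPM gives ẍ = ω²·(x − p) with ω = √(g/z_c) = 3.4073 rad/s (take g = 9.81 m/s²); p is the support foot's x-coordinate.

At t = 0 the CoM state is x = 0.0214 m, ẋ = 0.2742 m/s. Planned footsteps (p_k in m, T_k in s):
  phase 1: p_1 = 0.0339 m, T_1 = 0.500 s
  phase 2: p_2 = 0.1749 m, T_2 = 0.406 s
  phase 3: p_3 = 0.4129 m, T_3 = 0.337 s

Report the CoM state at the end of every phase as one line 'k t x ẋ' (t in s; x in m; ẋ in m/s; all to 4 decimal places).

phase 1: p=0.0339, T=0.500, ωT=1.703650, cosh=2.837991, sinh=2.655973; start (x,ẋ)=(0.021400, 0.274200) → end (x,ẋ)=(0.212163, 0.665056)
phase 2: p=0.1749, T=0.406, ωT=1.383364, cosh=2.119514, sinh=1.868781; start (x,ẋ)=(0.212163, 0.665056) → end (x,ẋ)=(0.618638, 1.646865)
phase 3: p=0.4129, T=0.337, ωT=1.148260, cosh=1.734945, sinh=1.417757; start (x,ẋ)=(0.618638, 1.646865) → end (x,ẋ)=(1.455094, 3.851083)

1 0.5000 0.2122 0.6651
2 0.9060 0.6186 1.6469
3 1.2430 1.4551 3.8511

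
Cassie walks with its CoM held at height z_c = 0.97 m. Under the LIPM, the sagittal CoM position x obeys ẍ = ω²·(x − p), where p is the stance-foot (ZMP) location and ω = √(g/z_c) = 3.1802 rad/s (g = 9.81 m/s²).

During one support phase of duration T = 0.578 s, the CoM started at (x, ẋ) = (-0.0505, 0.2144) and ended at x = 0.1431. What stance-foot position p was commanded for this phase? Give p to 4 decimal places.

ωT = 3.1802·0.578 = 1.838156; cosh(ωT) = 3.222023, sinh(ωT) = 3.062913
x(T) = p + (x₀−p)·cosh(ωT) + (ẋ₀/ω)·sinh(ωT) ⇒ p·(1 − cosh) = x(T) − x₀·cosh − (ẋ₀/ω)·sinh
numerator   = 0.1431 − (-0.0505)·3.222023 − (0.2144/3.1802)·3.062913 = 0.099319
denominator = 1 − 3.222023 = -2.222023
p = 0.099319 / -2.222023 = -0.0447

p = -0.0447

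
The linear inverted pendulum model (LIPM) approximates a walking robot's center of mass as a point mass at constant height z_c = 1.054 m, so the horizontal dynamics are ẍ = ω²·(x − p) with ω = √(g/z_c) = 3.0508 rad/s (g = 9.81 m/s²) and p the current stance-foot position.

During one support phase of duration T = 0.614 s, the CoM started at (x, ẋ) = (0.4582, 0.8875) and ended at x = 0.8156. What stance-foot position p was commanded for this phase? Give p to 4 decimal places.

ωT = 3.0508·0.614 = 1.873191; cosh(ωT) = 3.331334, sinh(ωT) = 3.177701
x(T) = p + (x₀−p)·cosh(ωT) + (ẋ₀/ω)·sinh(ωT) ⇒ p·(1 − cosh) = x(T) − x₀·cosh − (ẋ₀/ω)·sinh
numerator   = 0.8156 − (0.4582)·3.331334 − (0.8875/3.0508)·3.177701 = -1.635234
denominator = 1 − 3.331334 = -2.331334
p = -1.635234 / -2.331334 = 0.7014

p = 0.7014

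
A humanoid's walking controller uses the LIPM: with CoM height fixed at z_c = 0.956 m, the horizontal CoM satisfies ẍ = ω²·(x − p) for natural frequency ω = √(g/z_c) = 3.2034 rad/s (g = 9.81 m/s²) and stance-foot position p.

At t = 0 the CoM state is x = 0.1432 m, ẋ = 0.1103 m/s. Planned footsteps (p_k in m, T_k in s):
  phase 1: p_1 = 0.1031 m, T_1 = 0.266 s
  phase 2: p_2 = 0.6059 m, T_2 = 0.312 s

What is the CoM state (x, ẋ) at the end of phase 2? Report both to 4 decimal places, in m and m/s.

phase 1: p=0.1031, T=0.266, ωT=0.852104, cosh=1.385546, sinh=0.959030; start (x,ẋ)=(0.143200, 0.110300) → end (x,ẋ)=(0.191682, 0.276019)
phase 2: p=0.6059, T=0.312, ωT=0.999461, cosh=1.542447, sinh=1.174369; start (x,ẋ)=(0.191682, 0.276019) → end (x,ẋ)=(0.068179, -1.132533)

x = 0.0682, ẋ = -1.1325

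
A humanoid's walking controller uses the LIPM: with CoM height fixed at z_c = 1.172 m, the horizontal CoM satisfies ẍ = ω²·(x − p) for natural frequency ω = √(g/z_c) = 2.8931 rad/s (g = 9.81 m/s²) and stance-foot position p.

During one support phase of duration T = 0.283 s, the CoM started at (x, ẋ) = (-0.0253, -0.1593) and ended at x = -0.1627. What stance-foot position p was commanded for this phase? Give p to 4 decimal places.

p = 0.2206

ωT = 2.8931·0.283 = 0.818747; cosh(ωT) = 1.354321, sinh(ωT) = 0.913337
x(T) = p + (x₀−p)·cosh(ωT) + (ẋ₀/ω)·sinh(ωT) ⇒ p·(1 − cosh) = x(T) − x₀·cosh − (ẋ₀/ω)·sinh
numerator   = -0.1627 − (-0.0253)·1.354321 − (-0.1593/2.8931)·0.913337 = -0.078145
denominator = 1 − 1.354321 = -0.354321
p = -0.078145 / -0.354321 = 0.2206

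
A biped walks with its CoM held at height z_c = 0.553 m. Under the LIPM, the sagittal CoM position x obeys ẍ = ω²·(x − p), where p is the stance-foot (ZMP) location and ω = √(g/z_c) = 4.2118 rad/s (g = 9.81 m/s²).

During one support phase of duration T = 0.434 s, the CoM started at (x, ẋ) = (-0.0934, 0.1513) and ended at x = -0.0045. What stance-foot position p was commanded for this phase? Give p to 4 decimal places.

ωT = 4.2118·0.434 = 1.827921; cosh(ωT) = 3.190844, sinh(ωT) = 3.030097
x(T) = p + (x₀−p)·cosh(ωT) + (ẋ₀/ω)·sinh(ωT) ⇒ p·(1 − cosh) = x(T) − x₀·cosh − (ẋ₀/ω)·sinh
numerator   = -0.0045 − (-0.0934)·3.190844 − (0.1513/4.2118)·3.030097 = 0.184675
denominator = 1 − 3.190844 = -2.190844
p = 0.184675 / -2.190844 = -0.0843

p = -0.0843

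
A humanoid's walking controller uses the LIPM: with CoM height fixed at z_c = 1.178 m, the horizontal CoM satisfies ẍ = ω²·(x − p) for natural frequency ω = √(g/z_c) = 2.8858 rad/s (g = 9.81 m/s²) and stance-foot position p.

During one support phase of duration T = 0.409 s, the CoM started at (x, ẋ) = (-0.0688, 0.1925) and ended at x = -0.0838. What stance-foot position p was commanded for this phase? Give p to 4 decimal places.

ωT = 2.8858·0.409 = 1.180292; cosh(ωT) = 1.781257, sinh(ωT) = 1.474068
x(T) = p + (x₀−p)·cosh(ωT) + (ẋ₀/ω)·sinh(ωT) ⇒ p·(1 − cosh) = x(T) − x₀·cosh − (ẋ₀/ω)·sinh
numerator   = -0.0838 − (-0.0688)·1.781257 − (0.1925/2.8858)·1.474068 = -0.059579
denominator = 1 − 1.781257 = -0.781257
p = -0.059579 / -0.781257 = 0.0763

p = 0.0763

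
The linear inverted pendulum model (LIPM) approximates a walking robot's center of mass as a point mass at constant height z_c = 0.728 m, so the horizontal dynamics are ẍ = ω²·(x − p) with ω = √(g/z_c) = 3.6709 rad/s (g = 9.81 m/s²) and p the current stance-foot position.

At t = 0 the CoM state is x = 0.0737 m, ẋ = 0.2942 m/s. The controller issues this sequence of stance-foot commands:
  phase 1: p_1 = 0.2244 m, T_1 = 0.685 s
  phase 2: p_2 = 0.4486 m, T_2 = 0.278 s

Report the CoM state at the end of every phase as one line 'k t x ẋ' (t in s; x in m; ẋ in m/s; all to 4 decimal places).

1 0.6850 -0.2210 -1.5665
2 0.9630 -1.1162 -5.4227

phase 1: p=0.2244, T=0.685, ωT=2.514567, cosh=6.221073, sinh=6.140176; start (x,ẋ)=(0.073700, 0.294200) → end (x,ẋ)=(-0.221019, -1.566534)
phase 2: p=0.4486, T=0.278, ωT=1.020510, cosh=1.567511, sinh=1.207099; start (x,ẋ)=(-0.221019, -1.566534) → end (x,ẋ)=(-1.116156, -5.422733)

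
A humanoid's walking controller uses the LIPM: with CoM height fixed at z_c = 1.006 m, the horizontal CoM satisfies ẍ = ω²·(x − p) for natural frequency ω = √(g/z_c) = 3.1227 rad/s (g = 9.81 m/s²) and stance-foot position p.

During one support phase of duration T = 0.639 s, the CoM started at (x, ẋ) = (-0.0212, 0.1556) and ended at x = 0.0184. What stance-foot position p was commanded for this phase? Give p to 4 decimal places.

ωT = 3.1227·0.639 = 1.995405; cosh(ωT) = 3.745571, sinh(ωT) = 3.609612
x(T) = p + (x₀−p)·cosh(ωT) + (ẋ₀/ω)·sinh(ωT) ⇒ p·(1 − cosh) = x(T) − x₀·cosh − (ẋ₀/ω)·sinh
numerator   = 0.0184 − (-0.0212)·3.745571 − (0.1556/3.1227)·3.609612 = -0.082056
denominator = 1 − 3.745571 = -2.745571
p = -0.082056 / -2.745571 = 0.0299

p = 0.0299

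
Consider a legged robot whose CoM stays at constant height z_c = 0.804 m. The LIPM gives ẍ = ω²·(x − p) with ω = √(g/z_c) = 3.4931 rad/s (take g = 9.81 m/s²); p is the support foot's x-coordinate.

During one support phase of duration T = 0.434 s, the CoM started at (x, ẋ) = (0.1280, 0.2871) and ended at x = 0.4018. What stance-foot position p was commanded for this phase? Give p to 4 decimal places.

p = 0.0590

ωT = 3.4931·0.434 = 1.516005; cosh(ωT) = 2.386792, sinh(ωT) = 2.167205
x(T) = p + (x₀−p)·cosh(ωT) + (ẋ₀/ω)·sinh(ωT) ⇒ p·(1 − cosh) = x(T) − x₀·cosh − (ẋ₀/ω)·sinh
numerator   = 0.4018 − (0.1280)·2.386792 − (0.2871/3.4931)·2.167205 = -0.081833
denominator = 1 − 2.386792 = -1.386792
p = -0.081833 / -1.386792 = 0.0590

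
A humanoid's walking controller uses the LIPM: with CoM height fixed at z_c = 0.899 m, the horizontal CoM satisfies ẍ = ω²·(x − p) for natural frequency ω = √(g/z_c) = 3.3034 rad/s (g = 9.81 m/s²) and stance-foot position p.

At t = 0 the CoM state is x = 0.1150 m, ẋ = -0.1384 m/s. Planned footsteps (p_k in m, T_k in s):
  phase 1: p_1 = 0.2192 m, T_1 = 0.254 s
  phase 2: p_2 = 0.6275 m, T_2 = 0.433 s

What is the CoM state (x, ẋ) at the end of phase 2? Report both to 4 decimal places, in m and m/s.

x = -0.9846, ẋ = -4.9815

phase 1: p=0.2192, T=0.254, ωT=0.839064, cosh=1.373157, sinh=0.941042; start (x,ẋ)=(0.115000, -0.138400) → end (x,ẋ)=(0.036691, -0.513965)
phase 2: p=0.6275, T=0.433, ωT=1.430372, cosh=2.209737, sinh=1.970517; start (x,ẋ)=(0.036691, -0.513965) → end (x,ẋ)=(-0.984619, -4.981545)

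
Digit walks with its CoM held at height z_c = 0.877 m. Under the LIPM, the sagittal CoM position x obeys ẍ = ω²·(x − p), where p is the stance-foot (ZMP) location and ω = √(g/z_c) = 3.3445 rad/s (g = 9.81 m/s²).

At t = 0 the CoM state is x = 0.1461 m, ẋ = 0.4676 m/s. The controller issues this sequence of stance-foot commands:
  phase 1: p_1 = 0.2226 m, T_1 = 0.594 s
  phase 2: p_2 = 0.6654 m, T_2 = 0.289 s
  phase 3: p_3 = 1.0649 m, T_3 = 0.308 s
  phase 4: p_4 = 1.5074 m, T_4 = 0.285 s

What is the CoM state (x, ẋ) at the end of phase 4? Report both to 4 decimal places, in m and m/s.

x = -0.4636, ẋ = -5.7548

phase 1: p=0.2226, T=0.594, ωT=1.986633, cosh=3.714050, sinh=3.576894; start (x,ẋ)=(0.146100, 0.467600) → end (x,ẋ)=(0.438567, 0.821526)
phase 2: p=0.6654, T=0.289, ωT=0.966560, cosh=1.504638, sinh=1.124249; start (x,ẋ)=(0.438567, 0.821526) → end (x,ẋ)=(0.600253, 0.383194)
phase 3: p=1.0649, T=0.308, ωT=1.030106, cosh=1.579166, sinh=1.222197; start (x,ẋ)=(0.600253, 0.383194) → end (x,ẋ)=(0.471177, -1.294182)
phase 4: p=1.5074, T=0.285, ωT=0.953182, cosh=1.489732, sinh=1.104220; start (x,ẋ)=(0.471177, -1.294182) → end (x,ẋ)=(-0.463581, -5.754821)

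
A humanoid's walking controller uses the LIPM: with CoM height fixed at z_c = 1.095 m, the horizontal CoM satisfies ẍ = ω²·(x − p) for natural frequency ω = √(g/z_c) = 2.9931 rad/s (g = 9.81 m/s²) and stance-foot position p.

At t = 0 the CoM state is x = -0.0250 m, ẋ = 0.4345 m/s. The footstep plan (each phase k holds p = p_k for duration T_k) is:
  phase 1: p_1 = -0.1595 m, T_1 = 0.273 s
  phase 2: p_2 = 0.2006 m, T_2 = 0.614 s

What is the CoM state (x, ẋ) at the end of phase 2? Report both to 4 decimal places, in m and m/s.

phase 1: p=-0.1595, T=0.273, ωT=0.817116, cosh=1.352833, sinh=0.911129; start (x,ẋ)=(-0.025000, 0.434500) → end (x,ẋ)=(0.154722, 0.954601)
phase 2: p=0.2006, T=0.614, ωT=1.837763, cosh=3.220822, sinh=3.061649; start (x,ẋ)=(0.154722, 0.954601) → end (x,ẋ)=(1.029299, 2.654182)

x = 1.0293, ẋ = 2.6542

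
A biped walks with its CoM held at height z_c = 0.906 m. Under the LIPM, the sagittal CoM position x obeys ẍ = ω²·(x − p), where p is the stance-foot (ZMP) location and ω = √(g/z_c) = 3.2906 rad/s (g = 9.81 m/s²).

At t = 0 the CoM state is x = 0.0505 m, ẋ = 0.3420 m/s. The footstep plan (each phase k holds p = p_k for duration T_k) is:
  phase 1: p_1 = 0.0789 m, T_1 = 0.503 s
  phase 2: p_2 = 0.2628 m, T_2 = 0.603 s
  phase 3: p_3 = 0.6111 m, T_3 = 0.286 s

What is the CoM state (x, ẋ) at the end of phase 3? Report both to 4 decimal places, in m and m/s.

x = 2.0619, ẋ = 5.2580

phase 1: p=0.0789, T=0.503, ωT=1.655172, cosh=2.712519, sinh=2.521460; start (x,ẋ)=(0.050500, 0.342000) → end (x,ẋ)=(0.263926, 0.692043)
phase 2: p=0.2628, T=0.603, ωT=1.984232, cosh=3.705472, sinh=3.567986; start (x,ẋ)=(0.263926, 0.692043) → end (x,ẋ)=(1.017352, 2.577566)
phase 3: p=0.6111, T=0.286, ωT=0.941112, cosh=1.476511, sinh=1.086317; start (x,ẋ)=(1.017352, 2.577566) → end (x,ẋ)=(2.061861, 5.258009)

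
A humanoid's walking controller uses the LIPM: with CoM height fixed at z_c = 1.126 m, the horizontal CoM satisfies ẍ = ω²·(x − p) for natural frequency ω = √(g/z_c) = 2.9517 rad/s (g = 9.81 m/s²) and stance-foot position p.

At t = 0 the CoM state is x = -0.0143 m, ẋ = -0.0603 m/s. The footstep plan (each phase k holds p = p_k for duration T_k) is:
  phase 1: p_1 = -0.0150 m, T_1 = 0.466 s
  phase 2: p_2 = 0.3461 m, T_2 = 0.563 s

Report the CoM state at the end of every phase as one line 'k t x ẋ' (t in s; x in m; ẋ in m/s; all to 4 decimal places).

phase 1: p=-0.0150, T=0.466, ωT=1.375492, cosh=2.104870, sinh=1.852154; start (x,ẋ)=(-0.014300, -0.060300) → end (x,ẋ)=(-0.051364, -0.123097)
phase 2: p=0.3461, T=0.563, ωT=1.661807, cosh=2.729310, sinh=2.539514; start (x,ẋ)=(-0.051364, -0.123097) → end (x,ẋ)=(-0.844610, -3.315313)

1 0.4660 -0.0514 -0.1231
2 1.0290 -0.8446 -3.3153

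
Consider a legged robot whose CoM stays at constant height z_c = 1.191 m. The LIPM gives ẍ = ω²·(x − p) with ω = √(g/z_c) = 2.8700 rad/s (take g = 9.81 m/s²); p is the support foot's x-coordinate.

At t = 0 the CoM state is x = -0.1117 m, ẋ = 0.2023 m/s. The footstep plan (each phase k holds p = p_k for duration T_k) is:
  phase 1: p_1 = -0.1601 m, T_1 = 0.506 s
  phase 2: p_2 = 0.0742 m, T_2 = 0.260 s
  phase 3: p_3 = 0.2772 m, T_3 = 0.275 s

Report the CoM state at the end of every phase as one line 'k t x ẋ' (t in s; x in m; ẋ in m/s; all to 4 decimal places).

phase 1: p=-0.1601, T=0.506, ωT=1.452220, cosh=2.253320, sinh=2.019270; start (x,ẋ)=(-0.111700, 0.202300) → end (x,ẋ)=(0.091295, 0.736339)
phase 2: p=0.0742, T=0.260, ωT=0.746200, cosh=1.291568, sinh=0.817403; start (x,ẋ)=(0.091295, 0.736339) → end (x,ẋ)=(0.305995, 0.991135)
phase 3: p=0.2772, T=0.275, ωT=0.789250, cosh=1.327965, sinh=0.873780; start (x,ẋ)=(0.305995, 0.991135) → end (x,ẋ)=(0.617193, 1.388403)

1 0.5060 0.0913 0.7363
2 0.7660 0.3060 0.9911
3 1.0410 0.6172 1.3884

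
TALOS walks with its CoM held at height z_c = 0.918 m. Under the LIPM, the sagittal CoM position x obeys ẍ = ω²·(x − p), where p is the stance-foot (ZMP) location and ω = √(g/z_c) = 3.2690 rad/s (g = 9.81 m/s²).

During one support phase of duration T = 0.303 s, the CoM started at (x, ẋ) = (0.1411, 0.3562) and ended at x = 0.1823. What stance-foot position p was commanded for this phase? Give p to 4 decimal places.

ωT = 3.2690·0.303 = 0.990507; cosh(ωT) = 1.531994, sinh(ωT) = 1.160605
x(T) = p + (x₀−p)·cosh(ωT) + (ẋ₀/ω)·sinh(ωT) ⇒ p·(1 − cosh) = x(T) − x₀·cosh − (ẋ₀/ω)·sinh
numerator   = 0.1823 − (0.1411)·1.531994 − (0.3562/3.2690)·1.160605 = -0.160327
denominator = 1 − 1.531994 = -0.531994
p = -0.160327 / -0.531994 = 0.3014

p = 0.3014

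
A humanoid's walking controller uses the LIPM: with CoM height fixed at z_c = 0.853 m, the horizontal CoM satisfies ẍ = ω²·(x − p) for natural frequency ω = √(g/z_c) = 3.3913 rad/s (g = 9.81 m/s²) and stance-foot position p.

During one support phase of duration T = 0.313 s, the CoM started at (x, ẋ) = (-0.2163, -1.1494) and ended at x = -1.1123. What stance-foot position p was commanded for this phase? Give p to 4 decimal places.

p = 0.5354

ωT = 3.3913·0.313 = 1.061477; cosh(ωT) = 1.618291, sinh(ωT) = 1.272346
x(T) = p + (x₀−p)·cosh(ωT) + (ẋ₀/ω)·sinh(ωT) ⇒ p·(1 − cosh) = x(T) − x₀·cosh − (ẋ₀/ω)·sinh
numerator   = -1.1123 − (-0.2163)·1.618291 − (-1.1494/3.3913)·1.272346 = -0.331032
denominator = 1 − 1.618291 = -0.618291
p = -0.331032 / -0.618291 = 0.5354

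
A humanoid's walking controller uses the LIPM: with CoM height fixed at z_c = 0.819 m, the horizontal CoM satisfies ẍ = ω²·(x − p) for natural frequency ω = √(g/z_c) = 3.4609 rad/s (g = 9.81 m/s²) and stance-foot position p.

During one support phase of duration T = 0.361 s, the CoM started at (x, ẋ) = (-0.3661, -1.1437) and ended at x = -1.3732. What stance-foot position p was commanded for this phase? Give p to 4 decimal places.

p = 0.1727

ωT = 3.4609·0.361 = 1.249385; cosh(ωT) = 1.887439, sinh(ωT) = 1.600758
x(T) = p + (x₀−p)·cosh(ωT) + (ẋ₀/ω)·sinh(ωT) ⇒ p·(1 − cosh) = x(T) − x₀·cosh − (ẋ₀/ω)·sinh
numerator   = -1.3732 − (-0.3661)·1.887439 − (-1.1437/3.4609)·1.600758 = -0.153217
denominator = 1 − 1.887439 = -0.887439
p = -0.153217 / -0.887439 = 0.1727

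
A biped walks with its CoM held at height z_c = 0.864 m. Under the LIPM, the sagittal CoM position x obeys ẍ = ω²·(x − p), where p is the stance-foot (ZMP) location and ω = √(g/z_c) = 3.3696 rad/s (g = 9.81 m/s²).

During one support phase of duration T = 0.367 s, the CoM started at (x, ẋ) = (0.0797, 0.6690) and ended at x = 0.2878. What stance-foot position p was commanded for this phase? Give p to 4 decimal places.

ωT = 3.3696·0.367 = 1.236643; cosh(ωT) = 1.867195, sinh(ωT) = 1.576838
x(T) = p + (x₀−p)·cosh(ωT) + (ẋ₀/ω)·sinh(ωT) ⇒ p·(1 − cosh) = x(T) − x₀·cosh − (ẋ₀/ω)·sinh
numerator   = 0.2878 − (0.0797)·1.867195 − (0.6690/3.3696)·1.576838 = -0.174081
denominator = 1 − 1.867195 = -0.867195
p = -0.174081 / -0.867195 = 0.2007

p = 0.2007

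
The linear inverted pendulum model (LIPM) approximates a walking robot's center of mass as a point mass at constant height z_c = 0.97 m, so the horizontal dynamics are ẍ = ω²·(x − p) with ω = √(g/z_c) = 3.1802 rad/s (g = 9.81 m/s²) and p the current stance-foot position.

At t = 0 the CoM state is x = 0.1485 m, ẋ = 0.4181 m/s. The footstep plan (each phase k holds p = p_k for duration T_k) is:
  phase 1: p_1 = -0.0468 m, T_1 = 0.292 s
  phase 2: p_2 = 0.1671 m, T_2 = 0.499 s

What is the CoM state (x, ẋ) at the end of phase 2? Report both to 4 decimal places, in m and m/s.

phase 1: p=-0.0468, T=0.292, ωT=0.928618, cosh=1.463055, sinh=1.067955; start (x,ẋ)=(0.148500, 0.418100) → end (x,ẋ)=(0.379338, 1.275003)
phase 2: p=0.1671, T=0.499, ωT=1.586920, cosh=2.546611, sinh=2.342056; start (x,ẋ)=(0.379338, 1.275003) → end (x,ẋ)=(1.646564, 4.827732)

x = 1.6466, ẋ = 4.8277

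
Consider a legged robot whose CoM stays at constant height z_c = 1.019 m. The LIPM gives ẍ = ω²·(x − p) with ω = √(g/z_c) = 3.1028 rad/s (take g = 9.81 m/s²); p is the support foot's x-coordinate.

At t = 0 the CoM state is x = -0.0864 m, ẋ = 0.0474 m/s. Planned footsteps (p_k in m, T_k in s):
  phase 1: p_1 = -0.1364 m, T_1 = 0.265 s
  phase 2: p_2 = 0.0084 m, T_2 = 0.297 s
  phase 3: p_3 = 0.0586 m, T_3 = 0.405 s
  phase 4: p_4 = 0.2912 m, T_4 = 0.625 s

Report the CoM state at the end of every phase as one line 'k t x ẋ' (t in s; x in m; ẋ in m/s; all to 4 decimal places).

1 0.2650 -0.0545 0.2068
2 0.5620 -0.0127 0.0946
3 0.9670 -0.0275 -0.1774
4 1.5920 -1.0346 -3.9971

phase 1: p=-0.1364, T=0.265, ωT=0.822242, cosh=1.357521, sinh=0.918075; start (x,ẋ)=(-0.086400, 0.047400) → end (x,ẋ)=(-0.054499, 0.206777)
phase 2: p=0.0084, T=0.297, ωT=0.921532, cosh=1.455523, sinh=1.057614; start (x,ẋ)=(-0.054499, 0.206777) → end (x,ẋ)=(-0.012669, 0.094561)
phase 3: p=0.0586, T=0.405, ωT=1.256634, cosh=1.899093, sinh=1.614482; start (x,ẋ)=(-0.012669, 0.094561) → end (x,ẋ)=(-0.027544, -0.177438)
phase 4: p=0.2912, T=0.625, ωT=1.939250, cosh=3.548673, sinh=3.404861; start (x,ẋ)=(-0.027544, -0.177438) → end (x,ẋ)=(-1.034630, -3.997073)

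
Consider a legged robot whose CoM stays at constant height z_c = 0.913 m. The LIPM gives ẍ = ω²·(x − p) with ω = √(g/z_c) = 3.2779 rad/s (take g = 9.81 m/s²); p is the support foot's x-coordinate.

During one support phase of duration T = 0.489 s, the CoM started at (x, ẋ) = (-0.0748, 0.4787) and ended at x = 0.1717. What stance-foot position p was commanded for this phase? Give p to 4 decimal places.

p = -0.0107

ωT = 3.2779·0.489 = 1.602893; cosh(ωT) = 2.584348, sinh(ωT) = 2.383035
x(T) = p + (x₀−p)·cosh(ωT) + (ẋ₀/ω)·sinh(ωT) ⇒ p·(1 − cosh) = x(T) − x₀·cosh − (ẋ₀/ω)·sinh
numerator   = 0.1717 − (-0.0748)·2.584348 − (0.4787/3.2779)·2.383035 = 0.016994
denominator = 1 − 2.584348 = -1.584348
p = 0.016994 / -1.584348 = -0.0107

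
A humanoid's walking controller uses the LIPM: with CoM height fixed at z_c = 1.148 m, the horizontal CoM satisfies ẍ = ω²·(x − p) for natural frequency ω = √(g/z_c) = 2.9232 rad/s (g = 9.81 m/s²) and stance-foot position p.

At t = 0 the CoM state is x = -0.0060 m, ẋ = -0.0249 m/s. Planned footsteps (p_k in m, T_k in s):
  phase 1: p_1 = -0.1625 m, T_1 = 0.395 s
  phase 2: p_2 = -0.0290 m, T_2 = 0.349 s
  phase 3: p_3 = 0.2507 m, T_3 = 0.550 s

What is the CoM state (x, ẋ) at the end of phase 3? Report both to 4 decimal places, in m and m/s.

phase 1: p=-0.1625, T=0.395, ωT=1.154664, cosh=1.744060, sinh=1.428897; start (x,ẋ)=(-0.006000, -0.024900) → end (x,ẋ)=(0.098274, 0.610266)
phase 2: p=-0.0290, T=0.349, ωT=1.020197, cosh=1.567132, sinh=1.206608; start (x,ẋ)=(0.098274, 0.610266) → end (x,ẋ)=(0.422354, 1.405283)
phase 3: p=0.2507, T=0.550, ωT=1.607760, cosh=2.595977, sinh=2.395641; start (x,ẋ)=(0.422354, 1.405283) → end (x,ẋ)=(1.847978, 4.850166)

x = 1.8480, ẋ = 4.8502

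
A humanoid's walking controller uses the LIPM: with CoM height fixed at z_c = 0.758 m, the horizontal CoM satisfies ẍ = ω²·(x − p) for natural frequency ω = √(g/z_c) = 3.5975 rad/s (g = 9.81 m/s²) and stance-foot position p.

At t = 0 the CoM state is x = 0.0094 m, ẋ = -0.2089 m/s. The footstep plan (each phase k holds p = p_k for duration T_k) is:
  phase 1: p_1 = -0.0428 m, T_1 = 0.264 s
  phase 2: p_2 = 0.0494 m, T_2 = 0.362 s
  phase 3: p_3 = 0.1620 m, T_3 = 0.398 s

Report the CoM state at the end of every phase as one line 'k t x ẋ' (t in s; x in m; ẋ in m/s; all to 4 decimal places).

1 0.2640 -0.0291 -0.1040
2 0.6260 -0.1548 -0.6860
3 1.0240 -0.9153 -3.7671

phase 1: p=-0.0428, T=0.264, ωT=0.949740, cosh=1.485940, sinh=1.099098; start (x,ẋ)=(0.009400, -0.208900) → end (x,ẋ)=(-0.029056, -0.104014)
phase 2: p=0.0494, T=0.362, ωT=1.302295, cosh=1.974817, sinh=1.702910; start (x,ẋ)=(-0.029056, -0.104014) → end (x,ẋ)=(-0.154773, -0.686050)
phase 3: p=0.1620, T=0.398, ωT=1.431805, cosh=2.212563, sinh=1.973686; start (x,ẋ)=(-0.154773, -0.686050) → end (x,ẋ)=(-0.915266, -3.767123)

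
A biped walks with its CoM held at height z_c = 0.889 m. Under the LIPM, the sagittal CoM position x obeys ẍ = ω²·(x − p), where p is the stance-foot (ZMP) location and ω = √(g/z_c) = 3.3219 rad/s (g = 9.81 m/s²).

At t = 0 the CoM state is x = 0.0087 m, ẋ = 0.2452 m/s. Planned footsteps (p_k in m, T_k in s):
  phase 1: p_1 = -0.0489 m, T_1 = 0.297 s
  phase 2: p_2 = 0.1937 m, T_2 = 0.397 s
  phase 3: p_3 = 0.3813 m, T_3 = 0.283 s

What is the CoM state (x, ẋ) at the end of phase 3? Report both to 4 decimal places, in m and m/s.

x = 0.6174, ẋ = 1.1139

phase 1: p=-0.0489, T=0.297, ωT=0.986604, cosh=1.527476, sinh=1.154635; start (x,ẋ)=(0.008700, 0.245200) → end (x,ẋ)=(0.124310, 0.595467)
phase 2: p=0.1937, T=0.397, ωT=1.318794, cosh=2.003184, sinh=1.735727; start (x,ẋ)=(0.124310, 0.595467) → end (x,ẋ)=(0.365836, 0.792733)
phase 3: p=0.3813, T=0.283, ωT=0.940098, cosh=1.475411, sinh=1.084821; start (x,ẋ)=(0.365836, 0.792733) → end (x,ẋ)=(0.617365, 1.113880)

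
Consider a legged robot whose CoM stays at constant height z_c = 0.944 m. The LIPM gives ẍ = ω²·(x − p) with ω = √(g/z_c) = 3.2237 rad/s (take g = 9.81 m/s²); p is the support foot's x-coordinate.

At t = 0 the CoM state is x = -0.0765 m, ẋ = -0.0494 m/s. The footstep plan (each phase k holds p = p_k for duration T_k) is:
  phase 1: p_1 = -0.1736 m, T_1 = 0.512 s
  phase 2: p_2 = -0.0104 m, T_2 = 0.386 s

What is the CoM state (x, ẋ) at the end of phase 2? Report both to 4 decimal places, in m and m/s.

x = 0.4253, ẋ = 1.5361

phase 1: p=-0.1736, T=0.512, ωT=1.650534, cosh=2.700855, sinh=2.508908; start (x,ẋ)=(-0.076500, -0.049400) → end (x,ẋ)=(0.050207, 0.651919)
phase 2: p=-0.0104, T=0.386, ωT=1.244348, cosh=1.879400, sinh=1.591272; start (x,ẋ)=(0.050207, 0.651919) → end (x,ẋ)=(0.425302, 1.536116)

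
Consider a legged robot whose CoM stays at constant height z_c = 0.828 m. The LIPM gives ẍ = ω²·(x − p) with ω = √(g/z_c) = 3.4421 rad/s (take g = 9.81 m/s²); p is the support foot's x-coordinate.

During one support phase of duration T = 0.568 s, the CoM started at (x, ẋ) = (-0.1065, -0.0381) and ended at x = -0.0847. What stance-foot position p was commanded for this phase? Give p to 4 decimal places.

ωT = 3.4421·0.568 = 1.955113; cosh(ωT) = 3.603132, sinh(ωT) = 3.461584
x(T) = p + (x₀−p)·cosh(ωT) + (ẋ₀/ω)·sinh(ωT) ⇒ p·(1 − cosh) = x(T) − x₀·cosh − (ẋ₀/ω)·sinh
numerator   = -0.0847 − (-0.1065)·3.603132 − (-0.0381/3.4421)·3.461584 = 0.337349
denominator = 1 − 3.603132 = -2.603132
p = 0.337349 / -2.603132 = -0.1296

p = -0.1296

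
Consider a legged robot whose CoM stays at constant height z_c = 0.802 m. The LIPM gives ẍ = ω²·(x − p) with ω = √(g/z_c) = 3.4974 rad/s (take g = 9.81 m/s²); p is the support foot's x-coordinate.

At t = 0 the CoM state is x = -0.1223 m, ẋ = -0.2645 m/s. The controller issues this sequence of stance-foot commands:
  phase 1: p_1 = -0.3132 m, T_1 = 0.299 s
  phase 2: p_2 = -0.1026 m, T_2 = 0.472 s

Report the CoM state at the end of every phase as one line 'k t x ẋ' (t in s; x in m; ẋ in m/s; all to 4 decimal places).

1 0.2990 -0.1024 0.4098
2 0.7710 0.1921 1.1091

phase 1: p=-0.3132, T=0.299, ωT=1.045723, cosh=1.598446, sinh=1.247008; start (x,ẋ)=(-0.122300, -0.264500) → end (x,ẋ)=(-0.102365, 0.409781)
phase 2: p=-0.1026, T=0.472, ωT=1.650773, cosh=2.701453, sinh=2.509552; start (x,ẋ)=(-0.102365, 0.409781) → end (x,ẋ)=(0.192072, 1.109066)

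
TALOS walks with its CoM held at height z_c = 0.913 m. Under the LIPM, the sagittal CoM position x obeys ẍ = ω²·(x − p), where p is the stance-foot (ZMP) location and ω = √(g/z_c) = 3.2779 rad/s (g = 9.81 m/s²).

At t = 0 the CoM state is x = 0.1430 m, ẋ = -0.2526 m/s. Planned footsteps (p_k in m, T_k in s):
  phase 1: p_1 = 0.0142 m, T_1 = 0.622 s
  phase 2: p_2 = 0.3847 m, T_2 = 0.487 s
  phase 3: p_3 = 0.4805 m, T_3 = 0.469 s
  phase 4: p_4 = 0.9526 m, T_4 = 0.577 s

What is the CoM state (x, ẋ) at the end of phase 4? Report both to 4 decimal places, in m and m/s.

phase 1: p=0.0142, T=0.622, ωT=2.038854, cosh=3.905989, sinh=3.775811; start (x,ẋ)=(0.143000, -0.252600) → end (x,ẋ)=(0.226322, 0.607470)
phase 2: p=0.3847, T=0.487, ωT=1.596337, cosh=2.568781, sinh=2.366143; start (x,ẋ)=(0.226322, 0.607470) → end (x,ẋ)=(0.416361, 0.332077)
phase 3: p=0.4805, T=0.469, ωT=1.537335, cosh=2.433565, sinh=2.218611; start (x,ẋ)=(0.416361, 0.332077) → end (x,ẋ)=(0.549177, 0.341689)
phase 4: p=0.9526, T=0.577, ωT=1.891348, cosh=3.389584, sinh=3.238716; start (x,ẋ)=(0.549177, 0.341689) → end (x,ẋ)=(-0.077231, -3.124628)

x = -0.0772, ẋ = -3.1246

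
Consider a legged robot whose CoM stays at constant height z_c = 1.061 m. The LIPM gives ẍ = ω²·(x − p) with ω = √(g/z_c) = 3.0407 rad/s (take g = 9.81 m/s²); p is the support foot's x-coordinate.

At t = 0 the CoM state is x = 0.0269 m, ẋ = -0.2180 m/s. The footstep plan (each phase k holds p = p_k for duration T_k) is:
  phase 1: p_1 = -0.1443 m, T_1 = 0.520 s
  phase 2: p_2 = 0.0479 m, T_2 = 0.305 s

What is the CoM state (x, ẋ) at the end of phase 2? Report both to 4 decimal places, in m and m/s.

x = 0.3882, ẋ = 1.2057

phase 1: p=-0.1443, T=0.520, ωT=1.581164, cosh=2.533173, sinh=2.327437; start (x,ẋ)=(0.026900, -0.218000) → end (x,ẋ)=(0.122516, 0.659357)
phase 2: p=0.0479, T=0.305, ωT=0.927414, cosh=1.461769, sinh=1.066193; start (x,ẋ)=(0.122516, 0.659357) → end (x,ẋ)=(0.388169, 1.205731)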